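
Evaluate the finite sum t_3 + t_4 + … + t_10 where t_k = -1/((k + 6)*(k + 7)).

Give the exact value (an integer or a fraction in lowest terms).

Σ = -8/153

The ratio is (k + 6)/(k + 8).
Normal form (A,B,C) = (k + 6, k + 8, 1).
Key eq: (k + 6)·f(k+1) = (k + 7)·f(k) + (1).
d = 1 from the (1,1,0) case.
Match coefficients ⇒ f(k) = k/6.
So s_k = (B(k−1)f/C)·t_k = (k*(k + 7)/6)·t_k = -k/(6*k + 36).
Check: Δs_k = -1/(k**2 + 13*k + 42). ✓
Sum = s_(11) − s_(3); s_(11) = -11/102, s_(3) = -1/18 ⇒ -8/153.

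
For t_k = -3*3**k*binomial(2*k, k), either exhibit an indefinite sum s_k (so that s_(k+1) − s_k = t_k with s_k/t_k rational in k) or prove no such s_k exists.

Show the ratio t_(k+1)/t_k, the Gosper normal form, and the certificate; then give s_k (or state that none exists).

Ratio r(k) = 6*(2*k + 1)/(k + 1).
So A=12*k + 6 and B=k + 1, with C=1.
Solve (12*k + 6)·f(k+1) − (k)·f(k) = 1.
Bound: deg f ≤ -1.
Bound -1 < 0, so the key equation has no polynomial solution.

none (Gosper's algorithm certifies no s_k)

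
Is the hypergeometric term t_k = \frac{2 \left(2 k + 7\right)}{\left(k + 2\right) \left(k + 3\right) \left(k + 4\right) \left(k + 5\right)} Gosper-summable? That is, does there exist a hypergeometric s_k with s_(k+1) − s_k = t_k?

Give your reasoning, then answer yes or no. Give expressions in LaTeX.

Yes. s_k = \frac{k \left(k + 6\right)}{4 \left(k^{2} + 6 k + 8\right)}.

Ratio r(k) = (k + 2)*(2*k + 9)/((k + 6)*(2*k + 7)).
Gosper form: A/B · C(k+1)/C(k) with A=k + 2, B=k + 6, C=k + 7/2.
Key eq: (k + 2)·f(k+1) = (k + 5)·f(k) + (k + 7/2).
Bound: deg f ≤ 3.
Match coefficients ⇒ f(k) = k*(k + 3)*(k + 6)/16.
Then R = B(k−1)f/C = k*(k + 3)*(k + 5)*(k + 6)/(8*(2*k + 7)), so s_k = R(k)·t_k = k*(k + 6)/(4*(k**2 + 6*k + 8)).
Verify: 2*(2*k + 7)/(k**4 + 14*k**3 + 71*k**2 + 154*k + 120) matches t_k.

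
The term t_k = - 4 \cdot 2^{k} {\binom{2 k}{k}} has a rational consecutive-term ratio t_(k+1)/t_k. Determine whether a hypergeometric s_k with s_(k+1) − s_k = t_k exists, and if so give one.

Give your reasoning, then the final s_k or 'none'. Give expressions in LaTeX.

no hypergeometric antidifference exists

Ratio r(k) = 4*(2*k + 1)/(k + 1).
Take A(k)=8*k + 4, B(k)=k + 1, C(k)=1.
Need (8*k + 4)·f(k+1) − (k)·f(k) = 1.
Bound: deg f ≤ -1.
deg f ≤ -1 is impossible — no certificate.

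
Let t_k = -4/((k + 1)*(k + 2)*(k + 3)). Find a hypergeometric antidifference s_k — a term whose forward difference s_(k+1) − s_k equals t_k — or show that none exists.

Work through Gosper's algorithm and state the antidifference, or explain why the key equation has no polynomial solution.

r(k) = (k + 1)/(k + 4) after simplifying.
A = k + 1, B = k + 4, C = 1.
f must satisfy (k + 1)·f(k+1) − (k + 3)·f(k) = 1.
d = 2 from the (1,1,0) case.
Solving with deg f ≤ 2: f(k) = k*(k + 3)/4.
R(k) = B(k−1)·f(k)/C(k) = k*(k + 3)**2/4; s_k = R·t_k = k*(-k - 3)/((k + 1)*(k + 2)).
Δs = -4/(k**3 + 6*k**2 + 11*k + 6), as required.

s_k = k*(-k - 3)/((k + 1)*(k + 2))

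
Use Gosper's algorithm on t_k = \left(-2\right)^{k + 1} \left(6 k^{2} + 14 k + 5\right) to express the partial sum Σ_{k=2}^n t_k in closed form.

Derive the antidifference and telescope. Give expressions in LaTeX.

Ratio r(k) = 2*(-6*k**2 - 26*k - 25)/(6*k**2 + 14*k + 5).
So A=-2 and B=1, with C=k**2 + 7*k/3 + 5/6.
Key eq: (-2)·f(k+1) = (1)·f(k) + (k**2 + 7*k/3 + 5/6).
Bound: deg f ≤ 2.
Match coefficients ⇒ f(k) = -(2*k**2 + 2*k - 1)/6.
Get s_k = R·t_k = (-2)**(k + 1)*(-2*k**2 - 2*k + 1) with R(k) = B(k−1)f(k)/C(k) = -(2*k**2 + 2*k - 1)/(6*k**2 + 14*k + 5).
Δs = (-2)**(k + 1)*(6*k**2 + 14*k + 5), as required.
Telescope: S(n) = s_(n+1) − s_(2) = (-2)**(n + 2)*(-2*n**2 - 6*n - 3) − (88) = -8*(-2)**n*n**2 - 24*(-2)**n*n - 12*(-2)**n - 88.

S(n) = - 8 \left(-2\right)^{n} n^{2} - 24 \left(-2\right)^{n} n - 12 \left(-2\right)^{n} - 88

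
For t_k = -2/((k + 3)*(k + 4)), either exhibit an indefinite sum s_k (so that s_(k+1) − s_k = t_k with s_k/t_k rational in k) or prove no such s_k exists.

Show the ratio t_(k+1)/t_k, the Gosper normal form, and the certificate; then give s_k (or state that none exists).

s_k = -2*k/(3*k + 9)

Ratio r(k) = (k + 3)/(k + 5).
Factor: A=k + 3; B=k + 5; C=1.
Set up (k + 3)·f(k+1) − (k + 4)·f(k) − (1) = 0.
deg f ≤ 1 (via 1,1,0).
A polynomial solution: f(k) = k/3.
So s_k = (B(k−1)f/C)·t_k = (k*(k + 4)/3)·t_k = -2*k/(3*k + 9).
Check: Δs_k = -2/(k**2 + 7*k + 12). ✓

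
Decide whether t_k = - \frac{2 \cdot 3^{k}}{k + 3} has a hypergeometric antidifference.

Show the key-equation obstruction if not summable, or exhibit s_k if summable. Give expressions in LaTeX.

Compute t_(k+1)/t_k: get 3*(k + 3)/(k + 4).
So A=3*k + 9 and B=k + 4, with C=1.
f must satisfy (3*k + 9)·f(k+1) − (k + 3)·f(k) = 1.
Bound: deg f ≤ -1.
deg f ≤ -1 is impossible — no certificate.

No — negative degree bound, so no certificate f.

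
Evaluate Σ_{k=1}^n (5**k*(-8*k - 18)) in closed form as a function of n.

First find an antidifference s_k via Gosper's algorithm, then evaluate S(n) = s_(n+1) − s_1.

S(n) = -10*5**n*n - 20*5**n + 20

Step 1: r(k) = 5*(4*k + 13)/(4*k + 9).
Factor: A=5; B=1; C=k + 9/4.
Key eq: (5)·f(k+1) = (1)·f(k) + (k + 9/4).
Bound: deg f ≤ 1.
Solving with deg f ≤ 1: f(k) = (k + 1)/4.
Get s_k = R·t_k = -2*5**k*(k + 1) with R(k) = B(k−1)f(k)/C(k) = (k + 1)/(4*k + 9).
Verify: 5**k*(-8*k - 18) matches t_k.
Telescope: S(n) = s_(n+1) − s_(1) = 10*5**n*(-n - 2) − (-20) = -10*5**n*n - 20*5**n + 20.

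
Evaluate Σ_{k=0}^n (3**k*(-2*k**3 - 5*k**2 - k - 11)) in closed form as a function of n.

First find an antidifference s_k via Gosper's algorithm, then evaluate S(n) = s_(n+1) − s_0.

S(n) = -3*3**n*n**3 - 3*3**n*n**2 - 3*3**n*n - 15*3**n + 4

The ratio is 3*(2*k**3 + 11*k**2 + 17*k + 19)/(2*k**3 + 5*k**2 + k + 11).
Gosper form: A/B · C(k+1)/C(k) with A=3, B=1, C=k**3 + 5*k**2/2 + k/2 + 11/2.
Solve (3)·f(k+1) − (1)·f(k) = k**3 + 5*k**2/2 + k/2 + 11/2.
Degrees (0,0,3) ⇒ d ≤ 3.
Coefficient equations give f(k) = (k**3 - 2*k**2 + 2*k + 4)/2.
R(k) = B(k−1)·f(k)/C(k) = (k**3 - 2*k**2 + 2*k + 4)/(2*k**3 + 5*k**2 + k + 11); s_k = R·t_k = 3**k*(-k**3 + 2*k**2 - 2*k - 4).
Verify: 3**k*(-2*k**3 - 5*k**2 - k - 11) matches t_k.
s_(n+1) = 3**(n + 1)*(-n**3 - n**2 - n - 5) and s_(0) = -4, so S(n) = -3*3**n*n**3 - 3*3**n*n**2 - 3*3**n*n - 15*3**n + 4.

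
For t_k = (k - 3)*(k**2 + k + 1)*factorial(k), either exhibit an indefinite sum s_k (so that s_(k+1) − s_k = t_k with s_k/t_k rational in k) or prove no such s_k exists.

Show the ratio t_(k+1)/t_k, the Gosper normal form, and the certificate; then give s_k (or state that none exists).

s_k = (k**2 - 4*k - 1)*factorial(k)

Ratio r(k) = (k - 2)*(k + 1)*(k + (k + 1)**2 + 2)/((k - 3)*(k**2 + k + 1)).
Take A(k)=k + 1, B(k)=1, C(k)=k**3 - 2*k**2 - 2*k - 3.
Set up (k + 1)·f(k+1) − (1)·f(k) − (k**3 - 2*k**2 - 2*k - 3) = 0.
Degrees (1,0,3) ⇒ d ≤ 2.
A polynomial solution: f(k) = k**2 - 4*k - 1.
Certificate R = B(k−1)f/C = (k**2 - 4*k - 1)/((k - 3)*(k**2 + k + 1)) gives s_k = (k**2 - 4*k - 1)*factorial(k).
Verify: (k - 3)*(k**2 + k + 1)*factorial(k) matches t_k.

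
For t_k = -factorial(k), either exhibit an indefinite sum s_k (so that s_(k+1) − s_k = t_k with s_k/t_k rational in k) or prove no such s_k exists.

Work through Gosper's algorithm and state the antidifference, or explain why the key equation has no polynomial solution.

r(k) = k + 1 after simplifying.
Normal form (A,B,C) = (k + 1, 1, 1).
f must satisfy (k + 1)·f(k+1) − (1)·f(k) = 1.
d = -1 from the (1,0,0) case.
d = -1 < 0 ⇒ no nonzero polynomial f; not summable.

none — t_k is not Gosper-summable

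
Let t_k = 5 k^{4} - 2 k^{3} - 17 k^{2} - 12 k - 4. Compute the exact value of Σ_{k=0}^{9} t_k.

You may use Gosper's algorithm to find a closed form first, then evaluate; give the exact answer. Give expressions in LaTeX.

Ratio r(k) = (5*k**4 + 18*k**3 + 7*k**2 - 32*k - 30)/(5*k**4 - 2*k**3 - 17*k**2 - 12*k - 4).
A = 1, B = 1, C = k**4 - 2*k**3/5 - 17*k**2/5 - 12*k/5 - 4/5.
Solve (1)·f(k+1) − (1)·f(k) = k**4 - 2*k**3/5 - 17*k**2/5 - 12*k/5 - 4/5.
deg f ≤ 5 (via 0,0,4).
Coefficient equations give f(k) = k*(k**4 - 3*k**3 - 3*k**2 + 2*k - 1)/5.
Certificate R = B(k−1)f/C = k*(k**4 - 3*k**3 - 3*k**2 + 2*k - 1)/(5*k**4 - 2*k**3 - 17*k**2 - 12*k - 4) gives s_k = k*(k**4 - 3*k**3 - 3*k**2 + 2*k - 1).
Check: Δs_k = 5*k**4 - 2*k**3 - 17*k**2 - 12*k - 4. ✓
Σ_(k=0)^(9) t_k = s_(10) − s_(0) = 67190 − (0) = 67190.

Σ = 67190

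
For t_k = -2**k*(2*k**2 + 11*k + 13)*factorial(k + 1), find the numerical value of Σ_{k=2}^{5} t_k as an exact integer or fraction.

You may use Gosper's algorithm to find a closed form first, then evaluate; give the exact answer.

t_(k+1)/t_k = 2*(2*k**3 + 19*k**2 + 56*k + 52)/(2*k**2 + 11*k + 13).
Gosper form: A/B · C(k+1)/C(k) with A=2*k + 4, B=1, C=k**2 + 11*k/2 + 13/2.
Set up (2*k + 4)·f(k+1) − (1)·f(k) − (k**2 + 11*k/2 + 13/2) = 0.
From deg A=1, deg B=0, deg C=2: d=1.
Coefficient equations give f(k) = (k + 3)/2.
Certificate R = B(k−1)f/C = (k + 3)/(2*k**2 + 11*k + 13) gives s_k = -2**k*(k + 3)*factorial(k + 1).
Δs = -2**k*(2*k**2 + 11*k + 13)*factorial(k + 1), as required.
Telescoping: Σ = s_(6) − s_(2) = -2903040 − (-120) = -2902920.

Σ = -2902920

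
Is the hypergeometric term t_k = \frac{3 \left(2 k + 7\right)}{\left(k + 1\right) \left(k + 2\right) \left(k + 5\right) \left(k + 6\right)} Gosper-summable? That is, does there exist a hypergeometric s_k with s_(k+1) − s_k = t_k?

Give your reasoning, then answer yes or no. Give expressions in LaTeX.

Yes. s_k = \frac{3 k \left(k + 6\right)}{5 \left(k^{2} + 6 k + 5\right)}.

r(k) = (k + 1)*(k + 5)*(2*k + 9)/((k + 3)*(k + 7)*(2*k + 7)) after simplifying.
Take A(k)=k + 1, B(k)=k + 7, C(k)=k**3 + 21*k**2/2 + 73*k/2 + 42.
Solve (k + 1)·f(k+1) − (k + 6)·f(k) = k**3 + 21*k**2/2 + 73*k/2 + 42.
Bound: deg f ≤ 5.
Solve for f: f(k) = k*(k + 2)*(k + 3)*(k + 4)*(k + 6)/10 (degree 5 ≤ 5).
So s_k = (B(k−1)f/C)·t_k = (k*(k + 2)*(k + 6)**2/(5*(2*k + 7)))·t_k = 3*k*(k + 6)/(5*(k**2 + 6*k + 5)).
s_(k+1) − s_k = 3*(2*k + 7)/(k**4 + 14*k**3 + 65*k**2 + 112*k + 60) = t_k.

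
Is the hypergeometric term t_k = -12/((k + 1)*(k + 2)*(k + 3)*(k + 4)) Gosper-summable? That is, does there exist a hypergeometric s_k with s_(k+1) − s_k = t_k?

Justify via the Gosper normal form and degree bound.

Step 1: r(k) = (k + 1)/(k + 5).
Normal form (A,B,C) = (k + 1, k + 5, 1).
Need (k + 1)·f(k+1) − (k + 4)·f(k) = 1.
From deg A=1, deg B=1, deg C=0: d=3.
A polynomial solution: f(k) = k*(k**2 + 6*k + 11)/18.
Then R = B(k−1)f/C = k*(k + 4)*(k**2 + 6*k + 11)/18, so s_k = R(k)·t_k = 2*k*(-k**2 - 6*k - 11)/(3*(k + 1)*(k + 2)*(k + 3)).
s_(k+1) − s_k = -12/(k**4 + 10*k**3 + 35*k**2 + 50*k + 24) = t_k.

Yes. s_k = 2*k*(-k**2 - 6*k - 11)/(3*(k + 1)*(k + 2)*(k + 3)).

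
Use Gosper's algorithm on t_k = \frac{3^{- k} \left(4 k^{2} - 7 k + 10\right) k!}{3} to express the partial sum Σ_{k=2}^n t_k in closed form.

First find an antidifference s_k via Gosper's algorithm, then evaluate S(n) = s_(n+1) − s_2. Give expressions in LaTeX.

Compute t_(k+1)/t_k: get (k + 1)*(-7*k + 4*(k + 1)**2 + 3)/(3*(4*k**2 - 7*k + 10)).
Normal form (A,B,C) = (k/3 + 1/3, 1, k**2 - 7*k/4 + 5/2).
f must satisfy (k/3 + 1/3)·f(k+1) − (1)·f(k) = k**2 - 7*k/4 + 5/2.
Degrees (1,0,2) ⇒ d ≤ 1.
Solving with deg f ≤ 1: f(k) = 3*(4*k - 3)/4.
So s_k = (B(k−1)f/C)·t_k = (3*(4*k - 3)/(4*k**2 - 7*k + 10))·t_k = (4*k - 3)*factorial(k)/3**k.
Δs = (4*k**2 - 7*k + 10)*factorial(k)/(3*3**k), as required.
Σ_(k=2)^n t_k = s_(n+1) − s_(2) = (3**(-n - 1)*(4*n + 1)*factorial(n + 1)) − (10/9), i.e. 3**(-n - 2)*(-10*3**n + 12*n**2*factorial(n) + 15*n*factorial(n) + 3*factorial(n)).

S(n) = 3^{- n - 2} \left(- 10 \cdot 3^{n} + 12 n^{2} n! + 15 n n! + 3 n!\right)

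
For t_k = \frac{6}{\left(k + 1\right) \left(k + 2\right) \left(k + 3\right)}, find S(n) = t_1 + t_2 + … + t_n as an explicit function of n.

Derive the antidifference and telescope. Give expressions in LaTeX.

S(n) = \frac{n \left(n + 5\right)}{2 \left(n^{2} + 5 n + 6\right)}

Compute t_(k+1)/t_k: get (k + 1)/(k + 4).
A = k + 1, B = k + 4, C = 1.
Solve (k + 1)·f(k+1) − (k + 3)·f(k) = 1.
deg f ≤ 2 (via 1,1,0).
Match coefficients ⇒ f(k) = k*(k + 3)/4.
Get s_k = R·t_k = 3*k*(k + 3)/(2*(k + 1)*(k + 2)) with R(k) = B(k−1)f(k)/C(k) = k*(k + 3)**2/4.
Δs = 6/(k**3 + 6*k**2 + 11*k + 6), as required.
Evaluate: s_(n+1) = 3*(n**2 + 5*n + 4)/(2*(n**2 + 5*n + 6)); subtract s_(1) = 1 ⇒ S(n) = n*(n + 5)/(2*(n**2 + 5*n + 6)).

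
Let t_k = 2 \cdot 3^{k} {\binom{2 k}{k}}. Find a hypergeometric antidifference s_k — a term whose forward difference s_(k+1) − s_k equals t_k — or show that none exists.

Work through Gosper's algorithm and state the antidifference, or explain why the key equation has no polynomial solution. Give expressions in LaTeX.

no hypergeometric antidifference exists

r(k) = 6*(2*k + 1)/(k + 1) after simplifying.
Gosper form: A/B · C(k+1)/C(k) with A=12*k + 6, B=k + 1, C=1.
Solve (12*k + 6)·f(k+1) − (k)·f(k) = 1.
deg f ≤ -1 (via 1,1,0).
Bound -1 < 0, so the key equation has no polynomial solution.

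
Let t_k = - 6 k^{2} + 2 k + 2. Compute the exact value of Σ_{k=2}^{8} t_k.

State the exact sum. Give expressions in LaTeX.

r(k) = (k - 3*(k + 1)**2 + 2)/(-3*k**2 + k + 1) after simplifying.
Normal form (A,B,C) = (1, 1, k**2 - k/3 - 1/3).
Need (1)·f(k+1) − (1)·f(k) = k**2 - k/3 - 1/3.
Bound: deg f ≤ 3.
Coefficient equations give f(k) = k**2*(k - 2)/3.
Get s_k = R·t_k = 2*k**2*(2 - k) with R(k) = B(k−1)f(k)/C(k) = k**2*(k - 2)/(3*k**2 - k - 1).
s_(k+1) − s_k = -6*k**2 + 2*k + 2 = t_k.
Evaluate s at k=9 and k=2: -1134 and 0; difference -1134.

Σ = -1134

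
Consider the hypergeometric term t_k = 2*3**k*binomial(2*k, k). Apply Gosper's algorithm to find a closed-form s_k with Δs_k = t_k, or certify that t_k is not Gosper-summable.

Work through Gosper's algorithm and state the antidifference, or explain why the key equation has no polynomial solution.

none — t_k is not Gosper-summable

Compute t_(k+1)/t_k: get 6*(2*k + 1)/(k + 1).
Take A(k)=12*k + 6, B(k)=k + 1, C(k)=1.
Set up (12*k + 6)·f(k+1) − (k)·f(k) − (1) = 0.
Degrees (1,1,0) ⇒ d ≤ -1.
Negative degree bound (-1): no f exists, t_k not Gosper-summable.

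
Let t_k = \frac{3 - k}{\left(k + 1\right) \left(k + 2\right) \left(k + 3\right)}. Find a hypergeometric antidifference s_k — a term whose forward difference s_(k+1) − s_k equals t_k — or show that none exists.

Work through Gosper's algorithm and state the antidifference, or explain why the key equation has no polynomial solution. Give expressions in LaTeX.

s_k = \frac{k \left(k + 5\right)}{2 \left(k + 1\right) \left(k + 2\right)}

The ratio is (k - 2)*(k + 1)/((k - 3)*(k + 4)).
Gosper form: A/B · C(k+1)/C(k) with A=k + 1, B=k + 4, C=k - 3.
Need (k + 1)·f(k+1) − (k + 3)·f(k) = k - 3.
d = 2 from the (1,1,1) case.
Coefficient equations give f(k) = -k*(k + 5)/2.
Certificate R = B(k−1)f/C = -k*(k + 3)*(k + 5)/(2*(k - 3)) gives s_k = k*(k + 5)/(2*(k + 1)*(k + 2)).
s_(k+1) − s_k = (3 - k)/(k**3 + 6*k**2 + 11*k + 6) = t_k.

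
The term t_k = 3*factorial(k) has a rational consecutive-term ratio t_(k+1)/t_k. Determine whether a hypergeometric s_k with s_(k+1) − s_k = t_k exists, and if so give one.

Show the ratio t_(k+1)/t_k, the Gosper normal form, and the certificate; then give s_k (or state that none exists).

no hypergeometric antidifference exists

Compute t_(k+1)/t_k: get k + 1.
Gosper form: A/B · C(k+1)/C(k) with A=k + 1, B=1, C=1.
f must satisfy (k + 1)·f(k+1) − (1)·f(k) = 1.
deg f ≤ -1 (via 1,0,0).
d = -1 < 0 ⇒ no nonzero polynomial f; not summable.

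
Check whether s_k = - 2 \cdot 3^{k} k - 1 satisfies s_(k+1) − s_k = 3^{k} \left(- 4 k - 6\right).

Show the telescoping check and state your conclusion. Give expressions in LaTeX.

s_(k+1) = -6*3**k*(k + 1) - 1
s_(k+1) − s_k = 3**k*(-4*k - 6)
(s_(k+1) − s_k) − t_k = 0

Valid — Δs_k = t_k.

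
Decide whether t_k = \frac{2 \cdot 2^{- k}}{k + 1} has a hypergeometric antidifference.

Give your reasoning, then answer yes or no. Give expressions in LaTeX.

r(k) = (k + 1)/(2*(k + 2)) after simplifying.
A = k/2 + 1/2, B = k + 2, C = 1.
Set up (k/2 + 1/2)·f(k+1) − (k + 1)·f(k) − (1) = 0.
Degrees (1,1,0) ⇒ d ≤ -1.
Negative degree bound (-1): no f exists, t_k not Gosper-summable.

No — t_k has no hypergeometric antidifference.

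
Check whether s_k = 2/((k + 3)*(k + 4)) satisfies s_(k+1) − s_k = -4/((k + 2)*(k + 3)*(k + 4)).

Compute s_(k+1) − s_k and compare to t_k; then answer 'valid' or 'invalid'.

Invalid: residual 12/(k**4 + 14*k**3 + 71*k**2 + 154*k + 120) ≠ 0.

s_(k+1) = 2/((k + 4)*(k + 5))
s_(k+1) − s_k = -4/(k**3 + 12*k**2 + 47*k + 60)
(s_(k+1) − s_k) − t_k = 12/(k**4 + 14*k**3 + 71*k**2 + 154*k + 120)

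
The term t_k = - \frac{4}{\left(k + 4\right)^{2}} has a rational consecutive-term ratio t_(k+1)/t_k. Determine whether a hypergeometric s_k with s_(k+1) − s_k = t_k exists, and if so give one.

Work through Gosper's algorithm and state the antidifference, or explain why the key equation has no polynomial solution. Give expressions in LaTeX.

Compute t_(k+1)/t_k: get (k + 4)**2/(k + 5)**2.
Factor: A=k**2 + 8*k + 16; B=k**2 + 10*k + 25; C=1.
Need (k**2 + 8*k + 16)·f(k+1) − (k**2 + 8*k + 16)·f(k) = 1.
deg f ≤ 0 (via 2,2,0).
Generic f = c0 gives residual -1; -1 = 0 cannot hold, so t_k is not Gosper-summable.

no hypergeometric antidifference exists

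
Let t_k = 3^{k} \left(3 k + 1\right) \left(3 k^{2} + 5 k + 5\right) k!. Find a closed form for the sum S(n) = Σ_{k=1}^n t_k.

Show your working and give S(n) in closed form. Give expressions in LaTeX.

Ratio r(k) = 3*(9*k**4 + 54*k**3 + 128*k**2 + 135*k + 52)/(9*k**3 + 18*k**2 + 20*k + 5).
So A=3*k + 3 and B=1, with C=k**3 + 2*k**2 + 20*k/9 + 5/9.
Set up (3*k + 3)·f(k+1) − (1)·f(k) − (k**3 + 2*k**2 + 20*k/9 + 5/9) = 0.
Degrees (1,0,3) ⇒ d ≤ 2.
Solve for f: f(k) = (3*k**2 - 2*k + 1)/9 (degree 2 ≤ 2).
Then R = B(k−1)f/C = (3*k**2 - 2*k + 1)/((3*k + 1)*(3*k**2 + 5*k + 5)), so s_k = R(k)·t_k = 3**k*(3*k**2 - 2*k + 1)*factorial(k).
Δs = 3**k*(3*k + 1)*(3*k**2 + 5*k + 5)*factorial(k), as required.
s_(n+1) = 3**(n + 1)*(3*n**2 + 4*n + 2)*factorial(n + 1) and s_(1) = 6, so S(n) = 9*3**n*n**3*factorial(n) + 21*3**n*n**2*factorial(n) + 18*3**n*n*factorial(n) + 6*3**n*factorial(n) - 6.

S(n) = 9 \cdot 3^{n} n^{3} n! + 21 \cdot 3^{n} n^{2} n! + 18 \cdot 3^{n} n n! + 6 \cdot 3^{n} n! - 6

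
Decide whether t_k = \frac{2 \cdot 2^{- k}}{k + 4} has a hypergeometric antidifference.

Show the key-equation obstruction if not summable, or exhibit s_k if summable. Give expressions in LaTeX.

No; the degree bound rules out any f.

Compute t_(k+1)/t_k: get (k + 4)/(2*(k + 5)).
Take A(k)=k/2 + 2, B(k)=k + 5, C(k)=1.
f must satisfy (k/2 + 2)·f(k+1) − (k + 4)·f(k) = 1.
deg f ≤ -1 (via 1,1,0).
Negative degree bound (-1): no f exists, t_k not Gosper-summable.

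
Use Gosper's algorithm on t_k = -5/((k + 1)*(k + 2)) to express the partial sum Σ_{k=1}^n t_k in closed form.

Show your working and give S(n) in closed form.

S(n) = -5*n/(2*n + 4)

The ratio is (k + 1)/(k + 3).
Take A(k)=k + 1, B(k)=k + 3, C(k)=1.
f must satisfy (k + 1)·f(k+1) − (k + 2)·f(k) = 1.
d = 1 from the (1,1,0) case.
Match coefficients ⇒ f(k) = k.
R(k) = B(k−1)·f(k)/C(k) = k*(k + 2); s_k = R·t_k = -5*k/(k + 1).
Δs = -5/(k**2 + 3*k + 2), as required.
Σ_(k=1)^n t_k = s_(n+1) − s_(1) = (5*(-n - 1)/(n + 2)) − (-5/2), i.e. -5*n/(2*n + 4).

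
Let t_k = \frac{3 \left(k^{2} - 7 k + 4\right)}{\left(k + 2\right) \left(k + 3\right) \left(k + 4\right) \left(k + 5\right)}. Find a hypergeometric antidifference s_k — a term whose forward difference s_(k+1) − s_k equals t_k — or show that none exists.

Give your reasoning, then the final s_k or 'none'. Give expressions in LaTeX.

s_k = \frac{k \left(k^{2} - 9 k + 44\right)}{6 \left(k + 2\right) \left(k + 3\right) \left(k + 4\right)}

Compute t_(k+1)/t_k: get (k**3 - 3*k**2 - 12*k - 4)/(k**3 - k**2 - 38*k + 24).
Gosper form: A/B · C(k+1)/C(k) with A=k + 2, B=k + 6, C=k**2 - 7*k + 4.
Set up (k + 2)·f(k+1) − (k + 5)·f(k) − (k**2 - 7*k + 4) = 0.
deg f ≤ 3 (via 1,1,2).
Match coefficients ⇒ f(k) = k*(k**2 - 9*k + 44)/18.
Get s_k = R·t_k = k*(k**2 - 9*k + 44)/(6*(k + 2)*(k + 3)*(k + 4)) with R(k) = B(k−1)f(k)/C(k) = k*(k + 5)*(k**2 - 9*k + 44)/(18*(k**2 - 7*k + 4)).
Δs = 3*(k**2 - 7*k + 4)/(k**4 + 14*k**3 + 71*k**2 + 154*k + 120), as required.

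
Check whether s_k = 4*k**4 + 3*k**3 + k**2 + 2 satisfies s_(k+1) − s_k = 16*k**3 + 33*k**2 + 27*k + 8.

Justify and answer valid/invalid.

s_(k+1) = 4*(k + 1)**4 + 3*(k + 1)**3 + (k + 1)**2 + 2
s_(k+1) − s_k = 16*k**3 + 33*k**2 + 27*k + 8
(s_(k+1) − s_k) − t_k = 0

valid (s_(k+1) − s_k reduces to t_k)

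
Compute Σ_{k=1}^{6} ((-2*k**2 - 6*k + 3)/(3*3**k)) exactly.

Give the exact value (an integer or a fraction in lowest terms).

Σ = -1432/729

Ratio r(k) = (2*k**2 + 10*k + 5)/(3*(2*k**2 + 6*k - 3)).
Factor: A=1/3; B=1; C=k**2 + 3*k - 3/2.
f must satisfy (1/3)·f(k+1) − (1)·f(k) = k**2 + 3*k - 3/2.
deg f ≤ 2 (via 0,0,2).
Match coefficients ⇒ f(k) = -3*(k**2 + 4*k + 1)/2.
Then R = B(k−1)f/C = -3*(k**2 + 4*k + 1)/(2*k**2 + 6*k - 3), so s_k = R(k)·t_k = (k**2 + 4*k + 1)/3**k.
Verify: (-2*k**2 - 6*k + 3)/(3*3**k) matches t_k.
Σ_(k=1)^(6) t_k = s_(7) − s_(1) = 26/729 − (2) = -1432/729.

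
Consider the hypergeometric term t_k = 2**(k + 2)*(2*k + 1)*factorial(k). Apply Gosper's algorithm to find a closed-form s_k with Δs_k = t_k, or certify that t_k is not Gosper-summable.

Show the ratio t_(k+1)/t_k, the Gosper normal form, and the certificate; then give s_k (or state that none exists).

s_k = 2**(k + 2)*factorial(k)

Compute t_(k+1)/t_k: get 2*(k + 1)*(2*k + 3)/(2*k + 1).
Factor: A=2*k + 2; B=1; C=k + 1/2.
Solve (2*k + 2)·f(k+1) − (1)·f(k) = k + 1/2.
deg f ≤ 0 (via 1,0,1).
A polynomial solution: f(k) = 1/2.
Certificate R = B(k−1)f/C = 1/(2*k + 1) gives s_k = 2**(k + 2)*factorial(k).
Δs = 2**(k + 2)*(2*k + 1)*factorial(k), as required.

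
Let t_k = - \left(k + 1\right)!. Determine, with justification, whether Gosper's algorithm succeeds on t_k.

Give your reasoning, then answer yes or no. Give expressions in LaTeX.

No; the degree bound rules out any f.

t_(k+1)/t_k = k + 2.
Factor: A=k + 2; B=1; C=1.
Set up (k + 2)·f(k+1) − (1)·f(k) − (1) = 0.
Bound: deg f ≤ -1.
deg f ≤ -1 is impossible — no certificate.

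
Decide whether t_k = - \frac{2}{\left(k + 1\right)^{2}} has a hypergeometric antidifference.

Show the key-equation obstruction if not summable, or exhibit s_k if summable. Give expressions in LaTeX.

No. Not Gosper-summable.

t_(k+1)/t_k = (k + 1)**2/(k + 2)**2.
Factor: A=k**2 + 2*k + 1; B=k**2 + 4*k + 4; C=1.
Need (k**2 + 2*k + 1)·f(k+1) − (k**2 + 2*k + 1)·f(k) = 1.
From deg A=2, deg B=2, deg C=0: d=0.
f = c0 ⇒ A·f(k+1) − B(k−1)·f(k) − C = -1. The system {-1 = 0} is inconsistent; no antidifference.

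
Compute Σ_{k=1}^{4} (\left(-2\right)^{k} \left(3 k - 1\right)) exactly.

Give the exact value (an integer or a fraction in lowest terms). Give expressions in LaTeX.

Σ = 128

Compute t_(k+1)/t_k: get 2*(-3*k - 2)/(3*k - 1).
Factor: A=-2; B=1; C=k - 1/3.
Solve (-2)·f(k+1) − (1)·f(k) = k - 1/3.
Bound: deg f ≤ 1.
Solving with deg f ≤ 1: f(k) = -(k - 1)/3.
R(k) = B(k−1)·f(k)/C(k) = -(k - 1)/(3*k - 1); s_k = R·t_k = (-2)**k*(1 - k).
Δs = (-2)**k*(3*k - 1), as required.
Evaluate s at k=5 and k=1: 128 and 0; difference 128.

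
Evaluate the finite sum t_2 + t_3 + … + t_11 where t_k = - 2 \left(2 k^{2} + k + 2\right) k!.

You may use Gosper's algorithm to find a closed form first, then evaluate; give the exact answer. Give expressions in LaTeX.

Ratio r(k) = (k + 1)*(k + 2*(k + 1)**2 + 3)/(2*k**2 + k + 2).
A = k + 1, B = 1, C = k**2 + k/2 + 1.
Solve (k + 1)·f(k+1) − (1)·f(k) = k**2 + k/2 + 1.
deg f ≤ 1 (via 1,0,2).
A polynomial solution: f(k) = (2*k - 1)/2.
Certificate R = B(k−1)f/C = (2*k - 1)/(2*k**2 + k + 2) gives s_k = -2*(2*k - 1)*factorial(k).
Δs = -2*(2*k**2 + k + 2)*factorial(k), as required.
Sum = s_(12) − s_(2); s_(12) = -22034073600, s_(2) = -12 ⇒ -22034073588.

Σ = -22034073588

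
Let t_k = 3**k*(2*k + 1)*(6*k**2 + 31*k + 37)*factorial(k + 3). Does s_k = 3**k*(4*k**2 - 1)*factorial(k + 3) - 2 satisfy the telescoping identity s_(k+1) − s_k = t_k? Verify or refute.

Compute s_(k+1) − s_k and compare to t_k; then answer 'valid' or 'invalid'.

s_(k+1) = 3**(k + 1)*(4*(k + 1)**2 - 1)*factorial(k + 4) - 2
s_(k+1) − s_k = 3**k*(2*k + 1)*(6*k**2 + 31*k + 37)*factorial(k + 3)
(s_(k+1) − s_k) − t_k = 0

Valid — Δs_k = t_k.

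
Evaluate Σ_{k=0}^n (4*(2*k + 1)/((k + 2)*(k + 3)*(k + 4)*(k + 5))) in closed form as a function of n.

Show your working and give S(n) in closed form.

The ratio is (k + 2)*(2*k + 3)/((k + 6)*(2*k + 1)).
Factor: A=k + 2; B=k + 6; C=k + 1/2.
Key eq: (k + 2)·f(k+1) = (k + 5)·f(k) + (k + 1/2).
deg f ≤ 3 (via 1,1,1).
Coefficient equations give f(k) = k*(k**2 + 9*k + 2)/48.
R(k) = B(k−1)·f(k)/C(k) = k*(k + 5)*(k**2 + 9*k + 2)/(24*(2*k + 1)); s_k = R·t_k = k*(k**2 + 9*k + 2)/(6*(k + 2)*(k + 3)*(k + 4)).
Check: Δs_k = 4*(2*k + 1)/(k**4 + 14*k**3 + 71*k**2 + 154*k + 120). ✓
Telescope: S(n) = s_(n+1) − s_(0) = (n**3 + 12*n**2 + 23*n + 12)/(6*(n**3 + 12*n**2 + 47*n + 60)) − (0) = (n**3 + 12*n**2 + 23*n + 12)/(6*(n**3 + 12*n**2 + 47*n + 60)).

S(n) = (n**3 + 12*n**2 + 23*n + 12)/(6*(n**3 + 12*n**2 + 47*n + 60))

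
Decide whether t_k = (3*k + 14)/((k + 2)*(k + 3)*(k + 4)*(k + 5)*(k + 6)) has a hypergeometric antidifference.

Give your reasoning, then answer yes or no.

Yes. s_k = k*(k**2 + 10*k + 31)/(30*(k**3 + 10*k**2 + 31*k + 30)).

r(k) = (k + 2)*(3*k + 17)/((k + 7)*(3*k + 14)) after simplifying.
So A=k + 2 and B=k + 7, with C=k + 14/3.
Set up (k + 2)·f(k+1) − (k + 6)·f(k) − (k + 14/3) = 0.
Degrees (1,1,1) ⇒ d ≤ 4.
Solving with deg f ≤ 4: f(k) = k*(k + 4)*(k**2 + 10*k + 31)/90.
So s_k = (B(k−1)f/C)·t_k = (k*(k + 4)*(k + 6)*(k**2 + 10*k + 31)/(30*(3*k + 14)))·t_k = k*(k**2 + 10*k + 31)/(30*(k**3 + 10*k**2 + 31*k + 30)).
Check: Δs_k = (3*k + 14)/(k**5 + 20*k**4 + 155*k**3 + 580*k**2 + 1044*k + 720). ✓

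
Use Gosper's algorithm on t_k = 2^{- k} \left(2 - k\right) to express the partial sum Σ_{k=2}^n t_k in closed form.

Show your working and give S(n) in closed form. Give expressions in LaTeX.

S(n) = - \frac{1}{2} + 2^{- n} n

Ratio r(k) = (k - 1)/(2*(k - 2)).
A = 1/2, B = 1, C = k - 2.
Solve (1/2)·f(k+1) − (1)·f(k) = k - 2.
Bound: deg f ≤ 1.
Match coefficients ⇒ f(k) = -2*(k - 1).
Certificate R = B(k−1)f/C = -2*(k - 1)/(k - 2) gives s_k = 2**(1 - k)*(k - 1).
Δs = (2 - k)/2**k, as required.
Σ_(k=2)^n t_k = s_(n+1) − s_(2) = (n/2**n) − (1/2), i.e. -1/2 + n/2**n.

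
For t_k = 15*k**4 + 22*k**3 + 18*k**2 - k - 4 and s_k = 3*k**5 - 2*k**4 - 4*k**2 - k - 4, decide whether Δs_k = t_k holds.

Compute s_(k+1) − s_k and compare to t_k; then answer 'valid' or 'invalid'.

s_(k+1) = -k + 3*(k + 1)**5 - 2*(k + 1)**4 - 4*(k + 1)**2 - 5
s_(k+1) − s_k = 15*k**4 + 22*k**3 + 18*k**2 - k - 4
(s_(k+1) − s_k) − t_k = 0

Valid: the claim telescopes to t_k.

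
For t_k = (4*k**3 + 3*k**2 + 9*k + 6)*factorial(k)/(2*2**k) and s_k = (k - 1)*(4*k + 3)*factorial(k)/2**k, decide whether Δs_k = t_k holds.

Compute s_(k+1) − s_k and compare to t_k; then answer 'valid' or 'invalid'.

s_(k+1) = k*(4*k + 7)*factorial(k + 1)/(2*2**k)
s_(k+1) − s_k = (4*k**3 + 3*k**2 + 9*k + 6)*factorial(k)/(2*2**k)
(s_(k+1) − s_k) − t_k = 0

valid; difference matches t_k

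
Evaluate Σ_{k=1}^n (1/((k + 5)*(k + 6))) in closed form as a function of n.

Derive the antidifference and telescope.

S(n) = n/(6*(n + 6))

Compute t_(k+1)/t_k: get (k + 5)/(k + 7).
Factor: A=k + 5; B=k + 7; C=1.
Solve (k + 5)·f(k+1) − (k + 6)·f(k) = 1.
Bound: deg f ≤ 1.
Match coefficients ⇒ f(k) = k/5.
Then R = B(k−1)f/C = k*(k + 6)/5, so s_k = R(k)·t_k = k/(5*(k + 5)).
Check: Δs_k = 1/(k**2 + 11*k + 30). ✓
s_(n+1) = (n + 1)/(5*(n + 6)) and s_(1) = 1/30, so S(n) = n/(6*(n + 6)).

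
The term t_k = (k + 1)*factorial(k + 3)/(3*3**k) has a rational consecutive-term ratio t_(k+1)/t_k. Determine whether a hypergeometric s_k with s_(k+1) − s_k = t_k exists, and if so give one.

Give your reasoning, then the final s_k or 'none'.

Step 1: r(k) = (k + 2)*(k + 4)/(3*(k + 1)).
Factor: A=k/3 + 4/3; B=1; C=k + 1.
Need (k/3 + 4/3)·f(k+1) − (1)·f(k) = k + 1.
From deg A=1, deg B=0, deg C=1: d=0.
Solve for f: f(k) = 3 (degree 0 ≤ 0).
So s_k = (B(k−1)f/C)·t_k = (3/(k + 1))·t_k = factorial(k + 3)/3**k.
Verify: (k + 1)*factorial(k + 3)/(3*3**k) matches t_k.

s_k = factorial(k + 3)/3**k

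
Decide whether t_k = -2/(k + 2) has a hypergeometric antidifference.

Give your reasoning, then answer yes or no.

No — t_k has no hypergeometric antidifference.

r(k) = (k + 2)/(k + 3) after simplifying.
So A=k + 2 and B=k + 3, with C=1.
Set up (k + 2)·f(k+1) − (k + 2)·f(k) − (1) = 0.
Degrees (1,1,0) ⇒ d ≤ 0.
f = c0 ⇒ A·f(k+1) − B(k−1)·f(k) − C = -1. The system {-1 = 0} is inconsistent; no antidifference.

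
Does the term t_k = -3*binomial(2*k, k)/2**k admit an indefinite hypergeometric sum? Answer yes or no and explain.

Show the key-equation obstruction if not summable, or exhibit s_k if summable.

Compute t_(k+1)/t_k: get (2*k + 1)/(k + 1).
Normal form (A,B,C) = (2*k + 1, k + 1, 1).
Key eq: (2*k + 1)·f(k+1) = (k)·f(k) + (1).
d = -1 from the (1,1,0) case.
Negative degree bound (-1): no f exists, t_k not Gosper-summable.

No. Not Gosper-summable.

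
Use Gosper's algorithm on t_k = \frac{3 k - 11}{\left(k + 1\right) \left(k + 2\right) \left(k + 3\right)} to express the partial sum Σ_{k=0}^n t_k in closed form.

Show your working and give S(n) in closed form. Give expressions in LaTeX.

S(n) = \frac{- 2 n^{2} - 13 n - 11}{n^{2} + 5 n + 6}

Step 1: r(k) = (k + 1)*(3*k - 8)/((k + 4)*(3*k - 11)).
Take A(k)=k + 1, B(k)=k + 4, C(k)=k - 11/3.
f must satisfy (k + 1)·f(k+1) − (k + 3)·f(k) = k - 11/3.
d = 2 from the (1,1,1) case.
Solving with deg f ≤ 2: f(k) = -k*(2*k + 9)/3.
Then R = B(k−1)f/C = -k*(k + 3)*(2*k + 9)/(3*k - 11), so s_k = R(k)·t_k = k*(-2*k - 9)/((k + 1)*(k + 2)).
Verify: (3*k - 11)/(k**3 + 6*k**2 + 11*k + 6) matches t_k.
Evaluate: s_(n+1) = (-2*n**2 - 13*n - 11)/(n**2 + 5*n + 6); subtract s_(0) = 0 ⇒ S(n) = (-2*n**2 - 13*n - 11)/(n**2 + 5*n + 6).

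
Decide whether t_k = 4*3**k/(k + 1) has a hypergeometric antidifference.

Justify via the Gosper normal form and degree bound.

No — t_k has no hypergeometric antidifference.

Step 1: r(k) = 3*(k + 1)/(k + 2).
Normal form (A,B,C) = (3*k + 3, k + 2, 1).
Set up (3*k + 3)·f(k+1) − (k + 1)·f(k) − (1) = 0.
Bound: deg f ≤ -1.
Bound -1 < 0, so the key equation has no polynomial solution.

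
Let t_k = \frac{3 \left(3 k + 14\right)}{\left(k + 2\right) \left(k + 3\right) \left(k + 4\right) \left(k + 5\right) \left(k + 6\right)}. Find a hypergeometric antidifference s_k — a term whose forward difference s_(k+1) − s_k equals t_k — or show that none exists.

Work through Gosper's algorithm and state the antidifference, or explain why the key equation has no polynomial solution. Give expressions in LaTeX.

s_k = \frac{k \left(k^{2} + 10 k + 31\right)}{10 \left(k^{3} + 10 k^{2} + 31 k + 30\right)}

t_(k+1)/t_k = (k + 2)*(3*k + 17)/((k + 7)*(3*k + 14)).
Take A(k)=k + 2, B(k)=k + 7, C(k)=k + 14/3.
Need (k + 2)·f(k+1) − (k + 6)·f(k) = k + 14/3.
deg f ≤ 4 (via 1,1,1).
Match coefficients ⇒ f(k) = k*(k + 4)*(k**2 + 10*k + 31)/90.
R(k) = B(k−1)·f(k)/C(k) = k*(k + 4)*(k + 6)*(k**2 + 10*k + 31)/(30*(3*k + 14)); s_k = R·t_k = k*(k**2 + 10*k + 31)/(10*(k**3 + 10*k**2 + 31*k + 30)).
Verify: 3*(3*k + 14)/(k**5 + 20*k**4 + 155*k**3 + 580*k**2 + 1044*k + 720) matches t_k.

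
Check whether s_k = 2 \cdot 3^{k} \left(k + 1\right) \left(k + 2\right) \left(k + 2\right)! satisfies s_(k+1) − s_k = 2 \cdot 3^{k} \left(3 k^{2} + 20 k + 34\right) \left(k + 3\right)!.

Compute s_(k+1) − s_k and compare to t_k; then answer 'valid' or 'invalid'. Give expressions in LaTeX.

Invalid: residual - 4 \cdot 3^{k} \left(3 k^{2} + 17 k + 25\right) \left(k + 2\right)! ≠ 0.

s_(k+1) = 6*3**k*(k + 2)*(k + 3)*factorial(k + 3)
s_(k+1) − s_k = 2*3**k*(k + 2)*(3*k**2 + 17*k + 26)*factorial(k + 2)
(s_(k+1) − s_k) − t_k = -4*3**k*(3*k**2 + 17*k + 25)*factorial(k + 2)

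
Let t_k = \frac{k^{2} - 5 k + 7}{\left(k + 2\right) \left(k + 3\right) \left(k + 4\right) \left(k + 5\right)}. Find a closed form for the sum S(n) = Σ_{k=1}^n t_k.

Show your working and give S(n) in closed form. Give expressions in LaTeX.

S(n) = \frac{n \left(n^{2} - 3 n + 17\right)}{15 \left(n^{3} + 12 n^{2} + 47 n + 60\right)}

t_(k+1)/t_k = (k**3 - k**2 - 3*k + 6)/(k**3 + k**2 - 23*k + 42).
So A=k + 2 and B=k + 6, with C=k**2 - 5*k + 7.
Need (k + 2)·f(k+1) − (k + 5)·f(k) = k**2 - 5*k + 7.
Bound: deg f ≤ 3.
Solving with deg f ≤ 3: f(k) = k*(k**2 + k + 26)/8.
Then R = B(k−1)f/C = k*(k + 5)*(k**2 + k + 26)/(8*(k**2 - 5*k + 7)), so s_k = R(k)·t_k = k*(k**2 + k + 26)/(8*(k + 2)*(k + 3)*(k + 4)).
s_(k+1) − s_k = (k**2 - 5*k + 7)/(k**4 + 14*k**3 + 71*k**2 + 154*k + 120) = t_k.
Evaluate: s_(n+1) = (n**3 + 4*n**2 + 31*n + 28)/(8*(n**3 + 12*n**2 + 47*n + 60)); subtract s_(1) = 7/120 ⇒ S(n) = n*(n**2 - 3*n + 17)/(15*(n**3 + 12*n**2 + 47*n + 60)).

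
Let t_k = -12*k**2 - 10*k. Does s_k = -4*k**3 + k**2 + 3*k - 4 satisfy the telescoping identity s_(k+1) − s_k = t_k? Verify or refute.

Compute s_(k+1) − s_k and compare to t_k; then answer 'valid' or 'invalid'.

s_(k+1) = 3*k - 4*(k + 1)**3 + (k + 1)**2 - 1
s_(k+1) − s_k = 2*k*(-6*k - 5)
(s_(k+1) − s_k) − t_k = 0

Valid — Δs_k = t_k.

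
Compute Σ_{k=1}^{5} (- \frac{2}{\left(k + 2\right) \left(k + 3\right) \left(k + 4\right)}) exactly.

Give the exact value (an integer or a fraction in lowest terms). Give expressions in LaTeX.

Compute t_(k+1)/t_k: get (k + 2)/(k + 5).
Take A(k)=k + 2, B(k)=k + 5, C(k)=1.
Key eq: (k + 2)·f(k+1) = (k + 4)·f(k) + (1).
deg f ≤ 2 (via 1,1,0).
Coefficient equations give f(k) = k*(k + 5)/12.
Certificate R = B(k−1)f/C = k*(k + 4)*(k + 5)/12 gives s_k = k*(-k - 5)/(6*(k + 2)*(k + 3)).
Verify: -2/(k**3 + 9*k**2 + 26*k + 24) matches t_k.
Telescoping: Σ = s_(6) − s_(1) = -11/72 − (-1/12) = -5/72.

Σ = -5/72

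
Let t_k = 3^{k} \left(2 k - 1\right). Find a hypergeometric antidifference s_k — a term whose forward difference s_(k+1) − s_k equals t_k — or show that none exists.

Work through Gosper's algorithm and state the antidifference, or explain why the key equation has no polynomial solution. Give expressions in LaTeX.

s_k = 3^{k} \left(k - 2\right)

Compute t_(k+1)/t_k: get 3*(2*k + 1)/(2*k - 1).
Gosper form: A/B · C(k+1)/C(k) with A=3, B=1, C=k - 1/2.
f must satisfy (3)·f(k+1) − (1)·f(k) = k - 1/2.
deg f ≤ 1 (via 0,0,1).
Coefficient equations give f(k) = (k - 2)/2.
Get s_k = R·t_k = 3**k*(k - 2) with R(k) = B(k−1)f(k)/C(k) = (k - 2)/(2*k - 1).
s_(k+1) − s_k = 3**k*(2*k - 1) = t_k.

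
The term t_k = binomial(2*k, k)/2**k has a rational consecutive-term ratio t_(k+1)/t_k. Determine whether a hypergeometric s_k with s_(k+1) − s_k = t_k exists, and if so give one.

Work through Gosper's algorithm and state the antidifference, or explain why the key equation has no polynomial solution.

no hypergeometric antidifference exists

r(k) = (2*k + 1)/(k + 1) after simplifying.
Normal form (A,B,C) = (2*k + 1, k + 1, 1).
Solve (2*k + 1)·f(k+1) − (k)·f(k) = 1.
From deg A=1, deg B=1, deg C=0: d=-1.
Bound -1 < 0, so the key equation has no polynomial solution.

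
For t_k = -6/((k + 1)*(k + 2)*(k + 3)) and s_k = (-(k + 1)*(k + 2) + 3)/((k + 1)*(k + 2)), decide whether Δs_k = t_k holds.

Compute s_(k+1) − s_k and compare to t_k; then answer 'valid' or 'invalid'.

s_(k+1) = (-(k + 2)*(k + 3) + 3)/((k + 2)*(k + 3))
s_(k+1) − s_k = -6/(k**3 + 6*k**2 + 11*k + 6)
(s_(k+1) − s_k) − t_k = 0

Valid: the claim telescopes to t_k.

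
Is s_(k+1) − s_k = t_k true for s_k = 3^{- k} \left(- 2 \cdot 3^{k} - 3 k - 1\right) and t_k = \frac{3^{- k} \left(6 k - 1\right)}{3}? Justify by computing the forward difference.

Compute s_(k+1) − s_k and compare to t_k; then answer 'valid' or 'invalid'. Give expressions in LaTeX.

s_(k+1) = -2 - k/3**k - 4/(3*3**k)
s_(k+1) − s_k = (6*k - 1)/(3*3**k)
(s_(k+1) − s_k) − t_k = 0

valid (s_(k+1) − s_k reduces to t_k)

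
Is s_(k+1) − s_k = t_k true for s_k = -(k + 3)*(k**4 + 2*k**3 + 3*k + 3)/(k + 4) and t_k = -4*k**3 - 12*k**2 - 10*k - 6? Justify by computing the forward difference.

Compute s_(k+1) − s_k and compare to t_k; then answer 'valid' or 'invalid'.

Invalid: residual (3*k**4 + 26*k**3 + 58*k**2 + 43*k + 21)/(k**2 + 9*k + 20) ≠ 0.

s_(k+1) = -(k + 4)*(3*k + (k + 1)**4 + 2*(k + 1)**3 + 6)/(k + 5)
s_(k+1) − s_k = (-4*k**5 - 45*k**4 - 172*k**3 - 278*k**2 - 211*k - 99)/(k**2 + 9*k + 20)
(s_(k+1) − s_k) − t_k = (3*k**4 + 26*k**3 + 58*k**2 + 43*k + 21)/(k**2 + 9*k + 20)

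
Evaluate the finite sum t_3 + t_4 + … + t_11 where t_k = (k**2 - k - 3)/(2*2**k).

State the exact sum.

Σ = 5477/4096

t_(k+1)/t_k = (k**2 + k - 3)/(2*(k**2 - k - 3)).
Gosper form: A/B · C(k+1)/C(k) with A=1/2, B=1, C=k**2 - k - 3.
Key eq: (1/2)·f(k+1) = (1)·f(k) + (k**2 - k - 3).
From deg A=0, deg B=0, deg C=2: d=2.
Solving with deg f ≤ 2: f(k) = -2*(k**2 + k - 1).
R(k) = B(k−1)·f(k)/C(k) = -2*(k**2 + k - 1)/(k**2 - k - 3); s_k = R·t_k = (-k**2 - k + 1)/2**k.
Δs = (k**2 - k - 3)/(2*2**k), as required.
Sum = s_(12) − s_(3); s_(12) = -155/4096, s_(3) = -11/8 ⇒ 5477/4096.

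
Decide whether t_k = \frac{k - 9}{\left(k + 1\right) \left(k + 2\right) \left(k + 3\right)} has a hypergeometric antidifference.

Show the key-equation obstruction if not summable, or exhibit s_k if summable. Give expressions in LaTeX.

Yes. s_k = \frac{k \left(- 2 k - 7\right)}{\left(k + 1\right) \left(k + 2\right)}.

t_(k+1)/t_k = (k - 8)*(k + 1)/((k - 9)*(k + 4)).
So A=k + 1 and B=k + 4, with C=k - 9.
Solve (k + 1)·f(k+1) − (k + 3)·f(k) = k - 9.
Bound: deg f ≤ 2.
Coefficient equations give f(k) = -k*(2*k + 7).
Get s_k = R·t_k = k*(-2*k - 7)/((k + 1)*(k + 2)) with R(k) = B(k−1)f(k)/C(k) = -k*(k + 3)*(2*k + 7)/(k - 9).
Verify: (k - 9)/(k**3 + 6*k**2 + 11*k + 6) matches t_k.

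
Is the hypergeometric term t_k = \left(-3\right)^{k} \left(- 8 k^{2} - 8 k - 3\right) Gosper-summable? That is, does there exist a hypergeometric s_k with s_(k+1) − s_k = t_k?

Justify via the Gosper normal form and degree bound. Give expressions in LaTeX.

Yes. s_k = \left(-3\right)^{k} k \left(2 k - 1\right).

r(k) = 3*(-8*k**2 - 24*k - 19)/(8*k**2 + 8*k + 3) after simplifying.
So A=-3 and B=1, with C=k**2 + k + 3/8.
Solve (-3)·f(k+1) − (1)·f(k) = k**2 + k + 3/8.
Degrees (0,0,2) ⇒ d ≤ 2.
A polynomial solution: f(k) = -k*(2*k - 1)/8.
Certificate R = B(k−1)f/C = -k*(2*k - 1)/(8*k**2 + 8*k + 3) gives s_k = (-3)**k*k*(2*k - 1).
s_(k+1) − s_k = (-3)**k*(-8*k**2 - 8*k - 3) = t_k.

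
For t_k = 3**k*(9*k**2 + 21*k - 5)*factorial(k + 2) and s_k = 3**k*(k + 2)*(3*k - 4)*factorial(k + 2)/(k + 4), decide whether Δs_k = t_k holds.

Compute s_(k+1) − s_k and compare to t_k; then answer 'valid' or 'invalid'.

Invalid: residual -2*3**k*(9*k**3 + 57*k**2 + 76*k - 16)*factorial(k + 2)/((k + 4)*(k + 5)) ≠ 0.

s_(k+1) = 3**(k + 1)*(k + 3)*(3*k - 1)*factorial(k + 3)/(k + 5)
s_(k+1) − s_k = 3**k*(9*k**4 + 84*k**3 + 250*k**2 + 223*k - 68)*factorial(k + 2)/((k + 4)*(k + 5))
(s_(k+1) − s_k) − t_k = -2*3**k*(9*k**3 + 57*k**2 + 76*k - 16)*factorial(k + 2)/((k + 4)*(k + 5))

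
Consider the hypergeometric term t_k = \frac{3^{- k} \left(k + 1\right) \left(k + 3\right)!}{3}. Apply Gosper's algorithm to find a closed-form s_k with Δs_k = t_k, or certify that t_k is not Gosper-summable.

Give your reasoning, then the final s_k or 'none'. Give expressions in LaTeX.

s_k = 3^{- k} \left(k + 3\right)!

t_(k+1)/t_k = (k + 2)*(k + 4)/(3*(k + 1)).
A = k/3 + 4/3, B = 1, C = k + 1.
f must satisfy (k/3 + 4/3)·f(k+1) − (1)·f(k) = k + 1.
Degrees (1,0,1) ⇒ d ≤ 0.
A polynomial solution: f(k) = 3.
Then R = B(k−1)f/C = 3/(k + 1), so s_k = R(k)·t_k = factorial(k + 3)/3**k.
Δs = (k + 1)*factorial(k + 3)/(3*3**k), as required.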